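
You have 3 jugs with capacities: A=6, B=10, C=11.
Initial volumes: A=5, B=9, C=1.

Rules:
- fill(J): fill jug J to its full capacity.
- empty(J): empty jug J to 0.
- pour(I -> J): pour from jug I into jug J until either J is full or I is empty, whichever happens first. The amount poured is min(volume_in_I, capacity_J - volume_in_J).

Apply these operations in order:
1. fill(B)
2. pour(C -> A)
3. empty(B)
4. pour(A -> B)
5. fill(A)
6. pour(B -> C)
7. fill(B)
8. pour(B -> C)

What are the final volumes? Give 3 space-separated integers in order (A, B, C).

Answer: 6 5 11

Derivation:
Step 1: fill(B) -> (A=5 B=10 C=1)
Step 2: pour(C -> A) -> (A=6 B=10 C=0)
Step 3: empty(B) -> (A=6 B=0 C=0)
Step 4: pour(A -> B) -> (A=0 B=6 C=0)
Step 5: fill(A) -> (A=6 B=6 C=0)
Step 6: pour(B -> C) -> (A=6 B=0 C=6)
Step 7: fill(B) -> (A=6 B=10 C=6)
Step 8: pour(B -> C) -> (A=6 B=5 C=11)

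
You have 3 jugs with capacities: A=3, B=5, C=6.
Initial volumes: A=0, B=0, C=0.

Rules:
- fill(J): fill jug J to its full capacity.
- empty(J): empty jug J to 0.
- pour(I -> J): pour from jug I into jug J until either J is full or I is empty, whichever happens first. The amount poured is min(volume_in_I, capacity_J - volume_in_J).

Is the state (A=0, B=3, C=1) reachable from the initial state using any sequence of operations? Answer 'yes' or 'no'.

Answer: yes

Derivation:
BFS from (A=0, B=0, C=0):
  1. fill(A) -> (A=3 B=0 C=0)
  2. fill(C) -> (A=3 B=0 C=6)
  3. pour(C -> B) -> (A=3 B=5 C=1)
  4. empty(B) -> (A=3 B=0 C=1)
  5. pour(A -> B) -> (A=0 B=3 C=1)
Target reached → yes.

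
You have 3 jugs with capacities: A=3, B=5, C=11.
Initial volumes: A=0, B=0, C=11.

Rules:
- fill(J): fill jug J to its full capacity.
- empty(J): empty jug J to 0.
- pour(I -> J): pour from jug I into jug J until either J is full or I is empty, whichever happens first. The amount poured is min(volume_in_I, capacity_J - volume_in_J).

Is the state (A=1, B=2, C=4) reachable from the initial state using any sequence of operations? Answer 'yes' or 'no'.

Answer: no

Derivation:
BFS explored all 208 reachable states.
Reachable set includes: (0,0,0), (0,0,1), (0,0,2), (0,0,3), (0,0,4), (0,0,5), (0,0,6), (0,0,7), (0,0,8), (0,0,9), (0,0,10), (0,0,11) ...
Target (A=1, B=2, C=4) not in reachable set → no.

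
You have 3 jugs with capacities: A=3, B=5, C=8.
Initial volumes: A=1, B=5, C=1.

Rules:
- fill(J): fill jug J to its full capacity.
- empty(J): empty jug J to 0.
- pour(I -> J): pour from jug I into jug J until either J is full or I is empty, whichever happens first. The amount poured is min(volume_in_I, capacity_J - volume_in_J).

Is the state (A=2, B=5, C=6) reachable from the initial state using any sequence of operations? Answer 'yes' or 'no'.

BFS from (A=1, B=5, C=1):
  1. pour(B -> C) -> (A=1 B=0 C=6)
  2. pour(A -> B) -> (A=0 B=1 C=6)
  3. fill(A) -> (A=3 B=1 C=6)
  4. pour(A -> B) -> (A=0 B=4 C=6)
  5. fill(A) -> (A=3 B=4 C=6)
  6. pour(A -> B) -> (A=2 B=5 C=6)
Target reached → yes.

Answer: yes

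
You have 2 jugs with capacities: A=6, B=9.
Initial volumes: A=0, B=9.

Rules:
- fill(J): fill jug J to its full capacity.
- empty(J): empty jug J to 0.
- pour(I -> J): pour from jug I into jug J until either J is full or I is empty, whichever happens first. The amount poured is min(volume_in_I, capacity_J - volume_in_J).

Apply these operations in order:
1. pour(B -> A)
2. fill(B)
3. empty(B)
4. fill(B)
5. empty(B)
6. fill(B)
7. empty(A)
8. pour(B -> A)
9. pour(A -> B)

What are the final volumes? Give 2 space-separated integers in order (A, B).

Answer: 0 9

Derivation:
Step 1: pour(B -> A) -> (A=6 B=3)
Step 2: fill(B) -> (A=6 B=9)
Step 3: empty(B) -> (A=6 B=0)
Step 4: fill(B) -> (A=6 B=9)
Step 5: empty(B) -> (A=6 B=0)
Step 6: fill(B) -> (A=6 B=9)
Step 7: empty(A) -> (A=0 B=9)
Step 8: pour(B -> A) -> (A=6 B=3)
Step 9: pour(A -> B) -> (A=0 B=9)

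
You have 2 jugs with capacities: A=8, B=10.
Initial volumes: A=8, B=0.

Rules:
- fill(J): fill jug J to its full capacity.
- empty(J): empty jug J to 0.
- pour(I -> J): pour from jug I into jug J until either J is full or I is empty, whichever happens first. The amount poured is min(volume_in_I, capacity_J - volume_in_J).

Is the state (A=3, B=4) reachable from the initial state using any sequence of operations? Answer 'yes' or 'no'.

BFS explored all 18 reachable states.
Reachable set includes: (0,0), (0,2), (0,4), (0,6), (0,8), (0,10), (2,0), (2,10), (4,0), (4,10), (6,0), (6,10) ...
Target (A=3, B=4) not in reachable set → no.

Answer: no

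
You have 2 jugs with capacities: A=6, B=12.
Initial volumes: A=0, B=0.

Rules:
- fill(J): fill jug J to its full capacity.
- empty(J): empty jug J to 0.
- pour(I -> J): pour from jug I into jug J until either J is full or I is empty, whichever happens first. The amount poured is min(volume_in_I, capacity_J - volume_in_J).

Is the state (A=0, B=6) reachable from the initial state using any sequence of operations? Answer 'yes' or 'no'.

BFS from (A=0, B=0):
  1. fill(A) -> (A=6 B=0)
  2. pour(A -> B) -> (A=0 B=6)
Target reached → yes.

Answer: yes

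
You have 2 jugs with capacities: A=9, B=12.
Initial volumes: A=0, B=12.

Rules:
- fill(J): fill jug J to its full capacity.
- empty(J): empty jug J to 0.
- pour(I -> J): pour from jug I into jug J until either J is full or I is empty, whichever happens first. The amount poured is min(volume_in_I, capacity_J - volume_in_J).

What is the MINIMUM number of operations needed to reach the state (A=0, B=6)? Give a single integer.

Answer: 6

Derivation:
BFS from (A=0, B=12). One shortest path:
  1. pour(B -> A) -> (A=9 B=3)
  2. empty(A) -> (A=0 B=3)
  3. pour(B -> A) -> (A=3 B=0)
  4. fill(B) -> (A=3 B=12)
  5. pour(B -> A) -> (A=9 B=6)
  6. empty(A) -> (A=0 B=6)
Reached target in 6 moves.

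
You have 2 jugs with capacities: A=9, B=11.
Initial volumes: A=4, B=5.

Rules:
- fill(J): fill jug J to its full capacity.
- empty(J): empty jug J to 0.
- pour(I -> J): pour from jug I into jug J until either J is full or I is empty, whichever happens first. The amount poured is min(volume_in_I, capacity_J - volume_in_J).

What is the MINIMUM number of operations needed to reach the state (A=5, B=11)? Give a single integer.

Answer: 3

Derivation:
BFS from (A=4, B=5). One shortest path:
  1. empty(A) -> (A=0 B=5)
  2. pour(B -> A) -> (A=5 B=0)
  3. fill(B) -> (A=5 B=11)
Reached target in 3 moves.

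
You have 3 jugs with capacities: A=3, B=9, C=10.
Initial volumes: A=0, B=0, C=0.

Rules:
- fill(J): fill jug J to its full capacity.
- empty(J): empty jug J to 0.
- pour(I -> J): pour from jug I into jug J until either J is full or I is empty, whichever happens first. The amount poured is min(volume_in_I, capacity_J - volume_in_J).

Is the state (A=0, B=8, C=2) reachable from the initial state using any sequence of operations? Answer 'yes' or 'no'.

Answer: yes

Derivation:
BFS from (A=0, B=0, C=0):
  1. fill(C) -> (A=0 B=0 C=10)
  2. pour(C -> B) -> (A=0 B=9 C=1)
  3. pour(C -> A) -> (A=1 B=9 C=0)
  4. pour(B -> C) -> (A=1 B=0 C=9)
  5. pour(A -> B) -> (A=0 B=1 C=9)
  6. fill(A) -> (A=3 B=1 C=9)
  7. pour(A -> C) -> (A=2 B=1 C=10)
  8. pour(C -> B) -> (A=2 B=9 C=2)
  9. pour(B -> A) -> (A=3 B=8 C=2)
  10. empty(A) -> (A=0 B=8 C=2)
Target reached → yes.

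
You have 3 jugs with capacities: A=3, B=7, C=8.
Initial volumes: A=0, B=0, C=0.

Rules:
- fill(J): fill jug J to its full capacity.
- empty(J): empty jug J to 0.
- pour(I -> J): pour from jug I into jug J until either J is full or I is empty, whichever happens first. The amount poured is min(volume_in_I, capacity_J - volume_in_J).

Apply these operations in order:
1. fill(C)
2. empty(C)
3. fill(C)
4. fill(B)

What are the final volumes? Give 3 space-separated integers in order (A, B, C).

Answer: 0 7 8

Derivation:
Step 1: fill(C) -> (A=0 B=0 C=8)
Step 2: empty(C) -> (A=0 B=0 C=0)
Step 3: fill(C) -> (A=0 B=0 C=8)
Step 4: fill(B) -> (A=0 B=7 C=8)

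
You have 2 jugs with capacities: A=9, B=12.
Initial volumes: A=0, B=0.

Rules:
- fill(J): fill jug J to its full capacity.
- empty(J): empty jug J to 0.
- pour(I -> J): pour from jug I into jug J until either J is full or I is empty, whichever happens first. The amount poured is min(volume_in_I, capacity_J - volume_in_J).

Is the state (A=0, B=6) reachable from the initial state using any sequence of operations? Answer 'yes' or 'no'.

Answer: yes

Derivation:
BFS from (A=0, B=0):
  1. fill(A) -> (A=9 B=0)
  2. pour(A -> B) -> (A=0 B=9)
  3. fill(A) -> (A=9 B=9)
  4. pour(A -> B) -> (A=6 B=12)
  5. empty(B) -> (A=6 B=0)
  6. pour(A -> B) -> (A=0 B=6)
Target reached → yes.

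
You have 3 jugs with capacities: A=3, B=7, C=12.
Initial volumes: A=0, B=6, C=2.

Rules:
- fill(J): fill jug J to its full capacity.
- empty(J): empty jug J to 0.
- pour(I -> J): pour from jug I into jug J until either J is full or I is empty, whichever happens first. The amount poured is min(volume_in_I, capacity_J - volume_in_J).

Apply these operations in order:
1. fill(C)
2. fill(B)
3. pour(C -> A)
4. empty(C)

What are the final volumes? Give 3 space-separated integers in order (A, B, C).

Step 1: fill(C) -> (A=0 B=6 C=12)
Step 2: fill(B) -> (A=0 B=7 C=12)
Step 3: pour(C -> A) -> (A=3 B=7 C=9)
Step 4: empty(C) -> (A=3 B=7 C=0)

Answer: 3 7 0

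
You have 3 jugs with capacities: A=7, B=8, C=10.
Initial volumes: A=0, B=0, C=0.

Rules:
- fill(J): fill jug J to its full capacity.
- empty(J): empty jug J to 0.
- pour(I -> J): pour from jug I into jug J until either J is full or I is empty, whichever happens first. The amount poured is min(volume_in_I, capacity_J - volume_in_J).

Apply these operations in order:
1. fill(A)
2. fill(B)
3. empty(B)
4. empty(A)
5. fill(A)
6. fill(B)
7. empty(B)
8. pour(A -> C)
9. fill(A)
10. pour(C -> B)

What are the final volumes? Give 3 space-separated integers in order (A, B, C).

Step 1: fill(A) -> (A=7 B=0 C=0)
Step 2: fill(B) -> (A=7 B=8 C=0)
Step 3: empty(B) -> (A=7 B=0 C=0)
Step 4: empty(A) -> (A=0 B=0 C=0)
Step 5: fill(A) -> (A=7 B=0 C=0)
Step 6: fill(B) -> (A=7 B=8 C=0)
Step 7: empty(B) -> (A=7 B=0 C=0)
Step 8: pour(A -> C) -> (A=0 B=0 C=7)
Step 9: fill(A) -> (A=7 B=0 C=7)
Step 10: pour(C -> B) -> (A=7 B=7 C=0)

Answer: 7 7 0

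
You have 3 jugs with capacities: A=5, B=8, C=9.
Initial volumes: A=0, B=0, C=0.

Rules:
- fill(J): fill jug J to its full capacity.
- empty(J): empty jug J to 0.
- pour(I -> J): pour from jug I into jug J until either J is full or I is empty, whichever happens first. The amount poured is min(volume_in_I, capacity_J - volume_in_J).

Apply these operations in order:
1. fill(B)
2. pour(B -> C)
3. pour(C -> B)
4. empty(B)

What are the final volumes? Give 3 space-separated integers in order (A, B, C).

Answer: 0 0 0

Derivation:
Step 1: fill(B) -> (A=0 B=8 C=0)
Step 2: pour(B -> C) -> (A=0 B=0 C=8)
Step 3: pour(C -> B) -> (A=0 B=8 C=0)
Step 4: empty(B) -> (A=0 B=0 C=0)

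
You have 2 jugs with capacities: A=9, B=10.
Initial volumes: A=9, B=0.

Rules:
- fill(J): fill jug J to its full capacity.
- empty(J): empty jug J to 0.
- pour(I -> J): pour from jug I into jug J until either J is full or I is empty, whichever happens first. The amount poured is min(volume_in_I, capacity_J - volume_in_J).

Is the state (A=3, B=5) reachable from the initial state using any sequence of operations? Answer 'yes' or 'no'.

BFS explored all 38 reachable states.
Reachable set includes: (0,0), (0,1), (0,2), (0,3), (0,4), (0,5), (0,6), (0,7), (0,8), (0,9), (0,10), (1,0) ...
Target (A=3, B=5) not in reachable set → no.

Answer: no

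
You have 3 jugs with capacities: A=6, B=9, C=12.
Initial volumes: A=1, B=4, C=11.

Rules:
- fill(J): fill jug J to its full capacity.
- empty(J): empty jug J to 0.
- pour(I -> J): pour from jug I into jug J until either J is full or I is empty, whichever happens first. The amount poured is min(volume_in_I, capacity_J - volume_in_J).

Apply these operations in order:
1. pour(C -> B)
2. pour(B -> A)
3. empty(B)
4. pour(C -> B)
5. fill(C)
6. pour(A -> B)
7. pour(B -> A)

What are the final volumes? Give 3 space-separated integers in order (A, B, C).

Step 1: pour(C -> B) -> (A=1 B=9 C=6)
Step 2: pour(B -> A) -> (A=6 B=4 C=6)
Step 3: empty(B) -> (A=6 B=0 C=6)
Step 4: pour(C -> B) -> (A=6 B=6 C=0)
Step 5: fill(C) -> (A=6 B=6 C=12)
Step 6: pour(A -> B) -> (A=3 B=9 C=12)
Step 7: pour(B -> A) -> (A=6 B=6 C=12)

Answer: 6 6 12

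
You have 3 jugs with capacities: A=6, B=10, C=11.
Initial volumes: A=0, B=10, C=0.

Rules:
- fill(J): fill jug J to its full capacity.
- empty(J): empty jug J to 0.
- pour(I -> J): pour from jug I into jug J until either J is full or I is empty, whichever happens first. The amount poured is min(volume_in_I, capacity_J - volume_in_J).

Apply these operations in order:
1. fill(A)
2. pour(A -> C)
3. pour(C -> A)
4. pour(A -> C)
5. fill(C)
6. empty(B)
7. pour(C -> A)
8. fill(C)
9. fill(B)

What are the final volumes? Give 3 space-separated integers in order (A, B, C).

Answer: 6 10 11

Derivation:
Step 1: fill(A) -> (A=6 B=10 C=0)
Step 2: pour(A -> C) -> (A=0 B=10 C=6)
Step 3: pour(C -> A) -> (A=6 B=10 C=0)
Step 4: pour(A -> C) -> (A=0 B=10 C=6)
Step 5: fill(C) -> (A=0 B=10 C=11)
Step 6: empty(B) -> (A=0 B=0 C=11)
Step 7: pour(C -> A) -> (A=6 B=0 C=5)
Step 8: fill(C) -> (A=6 B=0 C=11)
Step 9: fill(B) -> (A=6 B=10 C=11)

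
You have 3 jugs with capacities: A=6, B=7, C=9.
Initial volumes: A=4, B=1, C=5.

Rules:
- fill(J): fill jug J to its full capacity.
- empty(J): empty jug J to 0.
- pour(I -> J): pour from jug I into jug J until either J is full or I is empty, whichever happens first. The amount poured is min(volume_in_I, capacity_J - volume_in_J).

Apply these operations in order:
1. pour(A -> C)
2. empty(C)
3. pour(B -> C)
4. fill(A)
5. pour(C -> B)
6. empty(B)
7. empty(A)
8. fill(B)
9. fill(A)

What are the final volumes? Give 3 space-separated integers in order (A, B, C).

Step 1: pour(A -> C) -> (A=0 B=1 C=9)
Step 2: empty(C) -> (A=0 B=1 C=0)
Step 3: pour(B -> C) -> (A=0 B=0 C=1)
Step 4: fill(A) -> (A=6 B=0 C=1)
Step 5: pour(C -> B) -> (A=6 B=1 C=0)
Step 6: empty(B) -> (A=6 B=0 C=0)
Step 7: empty(A) -> (A=0 B=0 C=0)
Step 8: fill(B) -> (A=0 B=7 C=0)
Step 9: fill(A) -> (A=6 B=7 C=0)

Answer: 6 7 0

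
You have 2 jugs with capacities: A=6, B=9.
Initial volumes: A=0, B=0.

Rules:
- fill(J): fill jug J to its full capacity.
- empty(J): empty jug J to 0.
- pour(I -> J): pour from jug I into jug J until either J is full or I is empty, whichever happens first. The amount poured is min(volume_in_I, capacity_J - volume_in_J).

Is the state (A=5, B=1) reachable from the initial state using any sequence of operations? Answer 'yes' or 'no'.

Answer: no

Derivation:
BFS explored all 10 reachable states.
Reachable set includes: (0,0), (0,3), (0,6), (0,9), (3,0), (3,9), (6,0), (6,3), (6,6), (6,9)
Target (A=5, B=1) not in reachable set → no.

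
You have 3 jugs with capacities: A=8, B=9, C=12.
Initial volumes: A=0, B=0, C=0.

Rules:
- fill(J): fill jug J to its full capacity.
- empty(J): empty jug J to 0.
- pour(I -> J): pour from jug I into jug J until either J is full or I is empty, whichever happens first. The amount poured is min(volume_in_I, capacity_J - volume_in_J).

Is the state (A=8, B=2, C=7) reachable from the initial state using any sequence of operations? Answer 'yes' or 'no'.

BFS from (A=0, B=0, C=0):
  1. fill(A) -> (A=8 B=0 C=0)
  2. pour(A -> B) -> (A=0 B=8 C=0)
  3. fill(A) -> (A=8 B=8 C=0)
  4. pour(A -> B) -> (A=7 B=9 C=0)
  5. pour(A -> C) -> (A=0 B=9 C=7)
  6. pour(B -> A) -> (A=8 B=1 C=7)
  7. empty(A) -> (A=0 B=1 C=7)
  8. pour(B -> A) -> (A=1 B=0 C=7)
  9. fill(B) -> (A=1 B=9 C=7)
  10. pour(B -> A) -> (A=8 B=2 C=7)
Target reached → yes.

Answer: yes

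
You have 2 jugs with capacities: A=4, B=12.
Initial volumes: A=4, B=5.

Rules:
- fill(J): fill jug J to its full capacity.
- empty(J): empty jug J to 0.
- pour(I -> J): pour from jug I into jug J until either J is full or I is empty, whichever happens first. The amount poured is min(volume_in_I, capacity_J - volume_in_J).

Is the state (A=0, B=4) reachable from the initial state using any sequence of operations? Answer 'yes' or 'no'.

Answer: yes

Derivation:
BFS from (A=4, B=5):
  1. empty(B) -> (A=4 B=0)
  2. pour(A -> B) -> (A=0 B=4)
Target reached → yes.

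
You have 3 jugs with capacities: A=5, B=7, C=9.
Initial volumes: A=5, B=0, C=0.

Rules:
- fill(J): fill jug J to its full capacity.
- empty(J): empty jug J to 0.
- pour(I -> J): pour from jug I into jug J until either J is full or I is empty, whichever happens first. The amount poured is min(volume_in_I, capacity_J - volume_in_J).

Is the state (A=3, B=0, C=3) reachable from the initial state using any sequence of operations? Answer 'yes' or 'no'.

Answer: yes

Derivation:
BFS from (A=5, B=0, C=0):
  1. pour(A -> B) -> (A=0 B=5 C=0)
  2. fill(A) -> (A=5 B=5 C=0)
  3. pour(A -> C) -> (A=0 B=5 C=5)
  4. fill(A) -> (A=5 B=5 C=5)
  5. pour(A -> B) -> (A=3 B=7 C=5)
  6. pour(B -> C) -> (A=3 B=3 C=9)
  7. empty(C) -> (A=3 B=3 C=0)
  8. pour(B -> C) -> (A=3 B=0 C=3)
Target reached → yes.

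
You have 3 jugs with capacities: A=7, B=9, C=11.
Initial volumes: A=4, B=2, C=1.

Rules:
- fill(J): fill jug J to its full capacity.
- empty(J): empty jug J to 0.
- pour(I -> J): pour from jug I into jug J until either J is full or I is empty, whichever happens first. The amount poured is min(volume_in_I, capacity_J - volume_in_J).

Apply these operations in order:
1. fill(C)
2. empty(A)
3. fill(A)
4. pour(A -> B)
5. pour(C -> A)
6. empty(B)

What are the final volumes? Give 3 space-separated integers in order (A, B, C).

Step 1: fill(C) -> (A=4 B=2 C=11)
Step 2: empty(A) -> (A=0 B=2 C=11)
Step 3: fill(A) -> (A=7 B=2 C=11)
Step 4: pour(A -> B) -> (A=0 B=9 C=11)
Step 5: pour(C -> A) -> (A=7 B=9 C=4)
Step 6: empty(B) -> (A=7 B=0 C=4)

Answer: 7 0 4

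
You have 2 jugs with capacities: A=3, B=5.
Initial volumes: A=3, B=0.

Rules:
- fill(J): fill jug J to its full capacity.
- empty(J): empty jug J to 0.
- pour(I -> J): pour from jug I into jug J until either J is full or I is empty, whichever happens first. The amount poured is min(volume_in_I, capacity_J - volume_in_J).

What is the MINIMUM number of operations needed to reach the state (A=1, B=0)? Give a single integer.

Answer: 4

Derivation:
BFS from (A=3, B=0). One shortest path:
  1. pour(A -> B) -> (A=0 B=3)
  2. fill(A) -> (A=3 B=3)
  3. pour(A -> B) -> (A=1 B=5)
  4. empty(B) -> (A=1 B=0)
Reached target in 4 moves.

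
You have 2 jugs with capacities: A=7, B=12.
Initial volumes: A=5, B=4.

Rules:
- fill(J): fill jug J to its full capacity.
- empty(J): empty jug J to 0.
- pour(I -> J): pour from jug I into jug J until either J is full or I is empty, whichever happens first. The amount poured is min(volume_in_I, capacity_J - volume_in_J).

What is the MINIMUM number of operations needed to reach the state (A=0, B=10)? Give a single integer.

BFS from (A=5, B=4). One shortest path:
  1. fill(B) -> (A=5 B=12)
  2. pour(B -> A) -> (A=7 B=10)
  3. empty(A) -> (A=0 B=10)
Reached target in 3 moves.

Answer: 3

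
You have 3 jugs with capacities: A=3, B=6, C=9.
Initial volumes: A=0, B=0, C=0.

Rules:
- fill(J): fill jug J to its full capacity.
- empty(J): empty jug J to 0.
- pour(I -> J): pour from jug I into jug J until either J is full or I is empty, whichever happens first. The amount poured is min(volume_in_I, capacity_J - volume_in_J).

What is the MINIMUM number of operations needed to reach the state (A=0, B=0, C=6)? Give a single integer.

Answer: 2

Derivation:
BFS from (A=0, B=0, C=0). One shortest path:
  1. fill(B) -> (A=0 B=6 C=0)
  2. pour(B -> C) -> (A=0 B=0 C=6)
Reached target in 2 moves.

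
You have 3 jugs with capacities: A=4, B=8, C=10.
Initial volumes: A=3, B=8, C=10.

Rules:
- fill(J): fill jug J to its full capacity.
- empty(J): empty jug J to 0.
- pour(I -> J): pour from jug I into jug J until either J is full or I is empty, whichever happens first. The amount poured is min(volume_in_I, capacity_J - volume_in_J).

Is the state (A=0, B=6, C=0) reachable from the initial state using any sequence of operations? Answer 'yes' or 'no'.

BFS from (A=3, B=8, C=10):
  1. empty(A) -> (A=0 B=8 C=10)
  2. empty(B) -> (A=0 B=0 C=10)
  3. pour(C -> A) -> (A=4 B=0 C=6)
  4. empty(A) -> (A=0 B=0 C=6)
  5. pour(C -> B) -> (A=0 B=6 C=0)
Target reached → yes.

Answer: yes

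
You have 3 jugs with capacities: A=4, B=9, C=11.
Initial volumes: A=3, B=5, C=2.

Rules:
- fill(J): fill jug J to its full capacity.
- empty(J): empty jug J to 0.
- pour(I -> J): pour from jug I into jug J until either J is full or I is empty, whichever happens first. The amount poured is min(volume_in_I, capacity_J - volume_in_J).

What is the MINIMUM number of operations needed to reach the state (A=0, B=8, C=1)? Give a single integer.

Answer: 5

Derivation:
BFS from (A=3, B=5, C=2). One shortest path:
  1. empty(B) -> (A=3 B=0 C=2)
  2. pour(C -> A) -> (A=4 B=0 C=1)
  3. pour(A -> B) -> (A=0 B=4 C=1)
  4. fill(A) -> (A=4 B=4 C=1)
  5. pour(A -> B) -> (A=0 B=8 C=1)
Reached target in 5 moves.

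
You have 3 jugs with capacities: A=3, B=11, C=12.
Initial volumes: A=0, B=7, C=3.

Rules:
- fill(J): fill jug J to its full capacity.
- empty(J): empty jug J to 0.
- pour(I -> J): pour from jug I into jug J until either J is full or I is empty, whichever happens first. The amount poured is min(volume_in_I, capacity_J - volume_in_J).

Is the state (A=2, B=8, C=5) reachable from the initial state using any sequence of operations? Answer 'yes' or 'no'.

Answer: no

Derivation:
BFS explored all 404 reachable states.
Reachable set includes: (0,0,0), (0,0,1), (0,0,2), (0,0,3), (0,0,4), (0,0,5), (0,0,6), (0,0,7), (0,0,8), (0,0,9), (0,0,10), (0,0,11) ...
Target (A=2, B=8, C=5) not in reachable set → no.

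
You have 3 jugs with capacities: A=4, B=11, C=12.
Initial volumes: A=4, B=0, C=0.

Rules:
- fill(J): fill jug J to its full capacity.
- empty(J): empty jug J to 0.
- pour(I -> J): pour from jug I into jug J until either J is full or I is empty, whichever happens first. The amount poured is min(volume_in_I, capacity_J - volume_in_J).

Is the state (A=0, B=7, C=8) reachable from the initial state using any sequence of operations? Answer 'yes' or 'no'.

Answer: yes

Derivation:
BFS from (A=4, B=0, C=0):
  1. fill(B) -> (A=4 B=11 C=0)
  2. pour(A -> C) -> (A=0 B=11 C=4)
  3. pour(B -> A) -> (A=4 B=7 C=4)
  4. pour(A -> C) -> (A=0 B=7 C=8)
Target reached → yes.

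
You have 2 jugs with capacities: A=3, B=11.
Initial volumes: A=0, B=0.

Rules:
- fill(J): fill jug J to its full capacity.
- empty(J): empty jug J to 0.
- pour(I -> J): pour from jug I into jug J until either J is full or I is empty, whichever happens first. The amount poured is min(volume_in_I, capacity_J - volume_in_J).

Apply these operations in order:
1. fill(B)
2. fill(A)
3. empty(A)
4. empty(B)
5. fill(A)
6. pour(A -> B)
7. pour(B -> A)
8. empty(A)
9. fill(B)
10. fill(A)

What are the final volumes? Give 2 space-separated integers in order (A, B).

Answer: 3 11

Derivation:
Step 1: fill(B) -> (A=0 B=11)
Step 2: fill(A) -> (A=3 B=11)
Step 3: empty(A) -> (A=0 B=11)
Step 4: empty(B) -> (A=0 B=0)
Step 5: fill(A) -> (A=3 B=0)
Step 6: pour(A -> B) -> (A=0 B=3)
Step 7: pour(B -> A) -> (A=3 B=0)
Step 8: empty(A) -> (A=0 B=0)
Step 9: fill(B) -> (A=0 B=11)
Step 10: fill(A) -> (A=3 B=11)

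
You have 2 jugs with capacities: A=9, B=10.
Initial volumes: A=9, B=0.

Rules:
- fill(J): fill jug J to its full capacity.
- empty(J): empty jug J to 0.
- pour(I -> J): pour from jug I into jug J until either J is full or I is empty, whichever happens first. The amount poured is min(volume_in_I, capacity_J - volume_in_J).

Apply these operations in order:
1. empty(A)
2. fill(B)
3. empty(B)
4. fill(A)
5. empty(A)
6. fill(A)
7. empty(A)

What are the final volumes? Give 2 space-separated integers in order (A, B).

Answer: 0 0

Derivation:
Step 1: empty(A) -> (A=0 B=0)
Step 2: fill(B) -> (A=0 B=10)
Step 3: empty(B) -> (A=0 B=0)
Step 4: fill(A) -> (A=9 B=0)
Step 5: empty(A) -> (A=0 B=0)
Step 6: fill(A) -> (A=9 B=0)
Step 7: empty(A) -> (A=0 B=0)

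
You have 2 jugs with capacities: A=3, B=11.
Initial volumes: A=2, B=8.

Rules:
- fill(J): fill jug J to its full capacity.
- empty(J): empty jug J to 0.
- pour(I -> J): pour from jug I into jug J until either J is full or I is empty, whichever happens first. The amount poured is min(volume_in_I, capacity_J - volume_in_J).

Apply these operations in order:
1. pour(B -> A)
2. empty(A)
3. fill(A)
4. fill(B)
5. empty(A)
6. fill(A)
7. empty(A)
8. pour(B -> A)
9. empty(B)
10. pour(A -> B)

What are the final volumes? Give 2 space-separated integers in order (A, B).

Answer: 0 3

Derivation:
Step 1: pour(B -> A) -> (A=3 B=7)
Step 2: empty(A) -> (A=0 B=7)
Step 3: fill(A) -> (A=3 B=7)
Step 4: fill(B) -> (A=3 B=11)
Step 5: empty(A) -> (A=0 B=11)
Step 6: fill(A) -> (A=3 B=11)
Step 7: empty(A) -> (A=0 B=11)
Step 8: pour(B -> A) -> (A=3 B=8)
Step 9: empty(B) -> (A=3 B=0)
Step 10: pour(A -> B) -> (A=0 B=3)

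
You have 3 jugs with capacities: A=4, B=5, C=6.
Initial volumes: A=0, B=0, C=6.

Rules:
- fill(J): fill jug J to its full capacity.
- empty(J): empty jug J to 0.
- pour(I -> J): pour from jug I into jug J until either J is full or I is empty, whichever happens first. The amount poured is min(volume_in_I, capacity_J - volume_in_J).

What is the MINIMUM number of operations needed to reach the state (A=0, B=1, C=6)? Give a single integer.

BFS from (A=0, B=0, C=6). One shortest path:
  1. fill(B) -> (A=0 B=5 C=6)
  2. pour(B -> A) -> (A=4 B=1 C=6)
  3. empty(A) -> (A=0 B=1 C=6)
Reached target in 3 moves.

Answer: 3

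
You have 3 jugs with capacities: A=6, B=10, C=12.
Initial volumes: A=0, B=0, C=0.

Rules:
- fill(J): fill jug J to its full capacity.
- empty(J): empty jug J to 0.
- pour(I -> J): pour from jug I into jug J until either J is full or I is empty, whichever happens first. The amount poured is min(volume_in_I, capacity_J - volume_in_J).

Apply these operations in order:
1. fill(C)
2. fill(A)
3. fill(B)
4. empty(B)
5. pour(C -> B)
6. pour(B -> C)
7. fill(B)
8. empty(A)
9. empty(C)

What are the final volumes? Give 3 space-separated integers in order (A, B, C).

Answer: 0 10 0

Derivation:
Step 1: fill(C) -> (A=0 B=0 C=12)
Step 2: fill(A) -> (A=6 B=0 C=12)
Step 3: fill(B) -> (A=6 B=10 C=12)
Step 4: empty(B) -> (A=6 B=0 C=12)
Step 5: pour(C -> B) -> (A=6 B=10 C=2)
Step 6: pour(B -> C) -> (A=6 B=0 C=12)
Step 7: fill(B) -> (A=6 B=10 C=12)
Step 8: empty(A) -> (A=0 B=10 C=12)
Step 9: empty(C) -> (A=0 B=10 C=0)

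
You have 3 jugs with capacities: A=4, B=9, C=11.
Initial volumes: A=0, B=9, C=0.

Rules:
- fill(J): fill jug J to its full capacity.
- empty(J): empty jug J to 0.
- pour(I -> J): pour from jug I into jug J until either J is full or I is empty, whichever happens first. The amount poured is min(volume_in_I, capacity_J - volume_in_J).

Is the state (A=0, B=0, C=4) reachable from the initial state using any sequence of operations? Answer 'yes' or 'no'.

BFS from (A=0, B=9, C=0):
  1. fill(A) -> (A=4 B=9 C=0)
  2. empty(B) -> (A=4 B=0 C=0)
  3. pour(A -> C) -> (A=0 B=0 C=4)
Target reached → yes.

Answer: yes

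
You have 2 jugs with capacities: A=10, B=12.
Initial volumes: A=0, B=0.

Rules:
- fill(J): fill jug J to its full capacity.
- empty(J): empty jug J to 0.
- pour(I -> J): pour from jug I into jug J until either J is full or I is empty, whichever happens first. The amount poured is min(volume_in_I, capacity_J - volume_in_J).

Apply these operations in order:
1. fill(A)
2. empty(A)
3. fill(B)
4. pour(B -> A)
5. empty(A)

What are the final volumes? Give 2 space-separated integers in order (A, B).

Step 1: fill(A) -> (A=10 B=0)
Step 2: empty(A) -> (A=0 B=0)
Step 3: fill(B) -> (A=0 B=12)
Step 4: pour(B -> A) -> (A=10 B=2)
Step 5: empty(A) -> (A=0 B=2)

Answer: 0 2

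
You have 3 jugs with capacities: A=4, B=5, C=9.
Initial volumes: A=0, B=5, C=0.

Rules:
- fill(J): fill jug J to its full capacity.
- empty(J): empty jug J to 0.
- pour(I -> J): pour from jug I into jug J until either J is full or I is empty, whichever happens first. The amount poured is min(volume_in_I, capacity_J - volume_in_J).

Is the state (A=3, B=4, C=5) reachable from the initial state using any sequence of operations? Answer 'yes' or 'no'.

Answer: no

Derivation:
BFS explored all 204 reachable states.
Reachable set includes: (0,0,0), (0,0,1), (0,0,2), (0,0,3), (0,0,4), (0,0,5), (0,0,6), (0,0,7), (0,0,8), (0,0,9), (0,1,0), (0,1,1) ...
Target (A=3, B=4, C=5) not in reachable set → no.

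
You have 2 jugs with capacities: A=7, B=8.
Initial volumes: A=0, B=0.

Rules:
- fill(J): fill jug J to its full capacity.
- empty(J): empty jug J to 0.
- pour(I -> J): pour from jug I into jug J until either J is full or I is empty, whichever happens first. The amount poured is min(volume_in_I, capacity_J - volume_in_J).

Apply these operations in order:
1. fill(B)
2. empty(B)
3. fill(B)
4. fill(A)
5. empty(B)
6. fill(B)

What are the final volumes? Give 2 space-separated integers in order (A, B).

Answer: 7 8

Derivation:
Step 1: fill(B) -> (A=0 B=8)
Step 2: empty(B) -> (A=0 B=0)
Step 3: fill(B) -> (A=0 B=8)
Step 4: fill(A) -> (A=7 B=8)
Step 5: empty(B) -> (A=7 B=0)
Step 6: fill(B) -> (A=7 B=8)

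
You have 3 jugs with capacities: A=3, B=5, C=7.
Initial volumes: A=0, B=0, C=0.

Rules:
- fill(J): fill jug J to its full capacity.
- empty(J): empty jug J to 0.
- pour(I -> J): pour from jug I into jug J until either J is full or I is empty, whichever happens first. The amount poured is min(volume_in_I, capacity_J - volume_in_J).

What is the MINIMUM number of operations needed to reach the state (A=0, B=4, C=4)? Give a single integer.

Answer: 6

Derivation:
BFS from (A=0, B=0, C=0). One shortest path:
  1. fill(A) -> (A=3 B=0 C=0)
  2. fill(B) -> (A=3 B=5 C=0)
  3. pour(A -> C) -> (A=0 B=5 C=3)
  4. pour(B -> C) -> (A=0 B=1 C=7)
  5. pour(C -> A) -> (A=3 B=1 C=4)
  6. pour(A -> B) -> (A=0 B=4 C=4)
Reached target in 6 moves.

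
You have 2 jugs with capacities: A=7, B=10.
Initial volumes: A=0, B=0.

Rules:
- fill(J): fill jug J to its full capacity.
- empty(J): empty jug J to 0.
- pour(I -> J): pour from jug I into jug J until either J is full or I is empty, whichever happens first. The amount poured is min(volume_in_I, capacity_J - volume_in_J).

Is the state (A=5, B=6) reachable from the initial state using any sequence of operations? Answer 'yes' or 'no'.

Answer: no

Derivation:
BFS explored all 34 reachable states.
Reachable set includes: (0,0), (0,1), (0,2), (0,3), (0,4), (0,5), (0,6), (0,7), (0,8), (0,9), (0,10), (1,0) ...
Target (A=5, B=6) not in reachable set → no.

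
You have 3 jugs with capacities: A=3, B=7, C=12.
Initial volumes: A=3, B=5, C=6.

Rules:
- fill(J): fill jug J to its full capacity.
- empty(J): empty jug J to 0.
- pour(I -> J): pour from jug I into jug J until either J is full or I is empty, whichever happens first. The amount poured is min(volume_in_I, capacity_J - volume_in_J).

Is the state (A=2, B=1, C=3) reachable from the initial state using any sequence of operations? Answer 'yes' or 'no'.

BFS explored all 284 reachable states.
Reachable set includes: (0,0,0), (0,0,1), (0,0,2), (0,0,3), (0,0,4), (0,0,5), (0,0,6), (0,0,7), (0,0,8), (0,0,9), (0,0,10), (0,0,11) ...
Target (A=2, B=1, C=3) not in reachable set → no.

Answer: no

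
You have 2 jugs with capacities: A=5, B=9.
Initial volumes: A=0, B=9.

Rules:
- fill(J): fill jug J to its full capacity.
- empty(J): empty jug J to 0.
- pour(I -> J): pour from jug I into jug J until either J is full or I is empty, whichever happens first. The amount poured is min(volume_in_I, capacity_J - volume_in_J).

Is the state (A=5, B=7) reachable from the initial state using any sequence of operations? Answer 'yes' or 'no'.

Answer: yes

Derivation:
BFS from (A=0, B=9):
  1. pour(B -> A) -> (A=5 B=4)
  2. empty(A) -> (A=0 B=4)
  3. pour(B -> A) -> (A=4 B=0)
  4. fill(B) -> (A=4 B=9)
  5. pour(B -> A) -> (A=5 B=8)
  6. empty(A) -> (A=0 B=8)
  7. pour(B -> A) -> (A=5 B=3)
  8. empty(A) -> (A=0 B=3)
  9. pour(B -> A) -> (A=3 B=0)
  10. fill(B) -> (A=3 B=9)
  11. pour(B -> A) -> (A=5 B=7)
Target reached → yes.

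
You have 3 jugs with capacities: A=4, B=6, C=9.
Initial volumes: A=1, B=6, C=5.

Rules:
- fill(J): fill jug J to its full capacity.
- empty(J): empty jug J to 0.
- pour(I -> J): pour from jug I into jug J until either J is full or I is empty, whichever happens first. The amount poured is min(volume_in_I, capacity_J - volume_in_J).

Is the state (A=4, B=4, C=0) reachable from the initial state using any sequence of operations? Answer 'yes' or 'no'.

Answer: yes

Derivation:
BFS from (A=1, B=6, C=5):
  1. pour(B -> A) -> (A=4 B=3 C=5)
  2. empty(A) -> (A=0 B=3 C=5)
  3. pour(C -> A) -> (A=4 B=3 C=1)
  4. pour(C -> B) -> (A=4 B=4 C=0)
Target reached → yes.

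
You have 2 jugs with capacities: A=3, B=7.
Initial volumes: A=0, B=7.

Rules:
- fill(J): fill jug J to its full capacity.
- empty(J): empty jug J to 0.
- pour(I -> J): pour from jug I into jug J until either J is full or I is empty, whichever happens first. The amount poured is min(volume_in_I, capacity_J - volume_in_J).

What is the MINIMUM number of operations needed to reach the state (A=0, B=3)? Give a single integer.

Answer: 3

Derivation:
BFS from (A=0, B=7). One shortest path:
  1. fill(A) -> (A=3 B=7)
  2. empty(B) -> (A=3 B=0)
  3. pour(A -> B) -> (A=0 B=3)
Reached target in 3 moves.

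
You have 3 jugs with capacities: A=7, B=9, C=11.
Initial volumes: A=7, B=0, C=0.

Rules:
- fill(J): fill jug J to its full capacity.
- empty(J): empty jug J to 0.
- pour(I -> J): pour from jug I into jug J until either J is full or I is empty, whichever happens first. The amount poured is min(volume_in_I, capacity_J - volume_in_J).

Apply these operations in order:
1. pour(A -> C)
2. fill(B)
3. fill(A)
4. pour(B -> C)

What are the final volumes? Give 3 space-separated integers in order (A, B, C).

Step 1: pour(A -> C) -> (A=0 B=0 C=7)
Step 2: fill(B) -> (A=0 B=9 C=7)
Step 3: fill(A) -> (A=7 B=9 C=7)
Step 4: pour(B -> C) -> (A=7 B=5 C=11)

Answer: 7 5 11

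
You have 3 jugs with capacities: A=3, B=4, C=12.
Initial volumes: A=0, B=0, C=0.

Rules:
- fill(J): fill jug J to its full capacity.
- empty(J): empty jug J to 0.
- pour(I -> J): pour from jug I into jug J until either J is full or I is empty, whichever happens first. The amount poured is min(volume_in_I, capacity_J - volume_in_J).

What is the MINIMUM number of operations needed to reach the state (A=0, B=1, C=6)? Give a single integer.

Answer: 5

Derivation:
BFS from (A=0, B=0, C=0). One shortest path:
  1. fill(A) -> (A=3 B=0 C=0)
  2. fill(B) -> (A=3 B=4 C=0)
  3. pour(A -> C) -> (A=0 B=4 C=3)
  4. pour(B -> A) -> (A=3 B=1 C=3)
  5. pour(A -> C) -> (A=0 B=1 C=6)
Reached target in 5 moves.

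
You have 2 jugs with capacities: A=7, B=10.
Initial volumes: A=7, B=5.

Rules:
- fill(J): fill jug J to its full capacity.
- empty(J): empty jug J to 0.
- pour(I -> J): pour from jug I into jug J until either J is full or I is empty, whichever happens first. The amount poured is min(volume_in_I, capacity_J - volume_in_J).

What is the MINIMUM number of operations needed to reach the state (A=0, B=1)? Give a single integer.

BFS from (A=7, B=5). One shortest path:
  1. empty(A) -> (A=0 B=5)
  2. pour(B -> A) -> (A=5 B=0)
  3. fill(B) -> (A=5 B=10)
  4. pour(B -> A) -> (A=7 B=8)
  5. empty(A) -> (A=0 B=8)
  6. pour(B -> A) -> (A=7 B=1)
  7. empty(A) -> (A=0 B=1)
Reached target in 7 moves.

Answer: 7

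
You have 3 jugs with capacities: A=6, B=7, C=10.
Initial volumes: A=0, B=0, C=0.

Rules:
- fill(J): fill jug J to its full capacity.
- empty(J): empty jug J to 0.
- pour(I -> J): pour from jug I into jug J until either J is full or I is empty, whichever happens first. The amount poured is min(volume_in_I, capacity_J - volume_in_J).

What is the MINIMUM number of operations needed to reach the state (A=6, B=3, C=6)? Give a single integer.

BFS from (A=0, B=0, C=0). One shortest path:
  1. fill(A) -> (A=6 B=0 C=0)
  2. fill(C) -> (A=6 B=0 C=10)
  3. pour(C -> B) -> (A=6 B=7 C=3)
  4. empty(B) -> (A=6 B=0 C=3)
  5. pour(C -> B) -> (A=6 B=3 C=0)
  6. pour(A -> C) -> (A=0 B=3 C=6)
  7. fill(A) -> (A=6 B=3 C=6)
Reached target in 7 moves.

Answer: 7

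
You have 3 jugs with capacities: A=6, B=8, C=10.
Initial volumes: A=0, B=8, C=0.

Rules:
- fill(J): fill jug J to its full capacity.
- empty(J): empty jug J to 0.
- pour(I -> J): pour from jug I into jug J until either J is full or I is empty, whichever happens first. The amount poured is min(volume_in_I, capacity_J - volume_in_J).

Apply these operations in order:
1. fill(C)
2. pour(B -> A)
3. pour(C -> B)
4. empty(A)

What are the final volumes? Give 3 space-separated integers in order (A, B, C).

Step 1: fill(C) -> (A=0 B=8 C=10)
Step 2: pour(B -> A) -> (A=6 B=2 C=10)
Step 3: pour(C -> B) -> (A=6 B=8 C=4)
Step 4: empty(A) -> (A=0 B=8 C=4)

Answer: 0 8 4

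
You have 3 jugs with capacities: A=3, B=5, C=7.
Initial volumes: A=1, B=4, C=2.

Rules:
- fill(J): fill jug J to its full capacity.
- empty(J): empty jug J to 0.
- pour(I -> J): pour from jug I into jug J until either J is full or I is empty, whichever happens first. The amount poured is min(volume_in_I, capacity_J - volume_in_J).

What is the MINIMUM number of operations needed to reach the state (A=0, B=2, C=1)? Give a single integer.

Answer: 3

Derivation:
BFS from (A=1, B=4, C=2). One shortest path:
  1. empty(B) -> (A=1 B=0 C=2)
  2. pour(C -> B) -> (A=1 B=2 C=0)
  3. pour(A -> C) -> (A=0 B=2 C=1)
Reached target in 3 moves.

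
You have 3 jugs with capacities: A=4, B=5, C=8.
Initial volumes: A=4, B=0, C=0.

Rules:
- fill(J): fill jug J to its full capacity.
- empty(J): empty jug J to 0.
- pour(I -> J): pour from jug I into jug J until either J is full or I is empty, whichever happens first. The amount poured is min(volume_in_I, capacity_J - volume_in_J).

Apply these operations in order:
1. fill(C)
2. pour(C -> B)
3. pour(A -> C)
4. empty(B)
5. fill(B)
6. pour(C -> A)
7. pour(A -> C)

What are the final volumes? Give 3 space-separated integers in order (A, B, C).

Answer: 0 5 7

Derivation:
Step 1: fill(C) -> (A=4 B=0 C=8)
Step 2: pour(C -> B) -> (A=4 B=5 C=3)
Step 3: pour(A -> C) -> (A=0 B=5 C=7)
Step 4: empty(B) -> (A=0 B=0 C=7)
Step 5: fill(B) -> (A=0 B=5 C=7)
Step 6: pour(C -> A) -> (A=4 B=5 C=3)
Step 7: pour(A -> C) -> (A=0 B=5 C=7)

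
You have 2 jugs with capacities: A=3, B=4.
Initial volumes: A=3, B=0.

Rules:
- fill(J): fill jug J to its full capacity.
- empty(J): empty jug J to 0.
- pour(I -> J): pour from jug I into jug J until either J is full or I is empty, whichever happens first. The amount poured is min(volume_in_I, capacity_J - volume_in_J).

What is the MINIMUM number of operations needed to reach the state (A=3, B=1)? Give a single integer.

Answer: 3

Derivation:
BFS from (A=3, B=0). One shortest path:
  1. empty(A) -> (A=0 B=0)
  2. fill(B) -> (A=0 B=4)
  3. pour(B -> A) -> (A=3 B=1)
Reached target in 3 moves.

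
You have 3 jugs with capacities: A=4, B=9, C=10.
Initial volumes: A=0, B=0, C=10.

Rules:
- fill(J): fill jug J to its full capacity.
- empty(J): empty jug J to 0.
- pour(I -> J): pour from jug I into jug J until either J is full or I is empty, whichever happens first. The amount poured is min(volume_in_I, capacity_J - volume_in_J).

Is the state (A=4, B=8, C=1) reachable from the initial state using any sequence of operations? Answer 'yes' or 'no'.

Answer: yes

Derivation:
BFS from (A=0, B=0, C=10):
  1. fill(A) -> (A=4 B=0 C=10)
  2. fill(B) -> (A=4 B=9 C=10)
  3. empty(C) -> (A=4 B=9 C=0)
  4. pour(B -> C) -> (A=4 B=0 C=9)
  5. pour(A -> C) -> (A=3 B=0 C=10)
  6. pour(C -> B) -> (A=3 B=9 C=1)
  7. pour(B -> A) -> (A=4 B=8 C=1)
Target reached → yes.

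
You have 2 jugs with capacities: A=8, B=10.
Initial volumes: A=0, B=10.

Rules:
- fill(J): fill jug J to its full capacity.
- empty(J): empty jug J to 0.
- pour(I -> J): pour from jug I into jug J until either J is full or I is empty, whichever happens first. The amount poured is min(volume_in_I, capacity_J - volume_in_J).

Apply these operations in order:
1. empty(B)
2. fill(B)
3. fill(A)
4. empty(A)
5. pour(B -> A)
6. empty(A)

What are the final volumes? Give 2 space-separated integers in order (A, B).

Answer: 0 2

Derivation:
Step 1: empty(B) -> (A=0 B=0)
Step 2: fill(B) -> (A=0 B=10)
Step 3: fill(A) -> (A=8 B=10)
Step 4: empty(A) -> (A=0 B=10)
Step 5: pour(B -> A) -> (A=8 B=2)
Step 6: empty(A) -> (A=0 B=2)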